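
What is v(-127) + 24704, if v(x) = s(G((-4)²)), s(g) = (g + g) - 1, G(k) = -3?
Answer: 24697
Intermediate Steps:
s(g) = -1 + 2*g (s(g) = 2*g - 1 = -1 + 2*g)
v(x) = -7 (v(x) = -1 + 2*(-3) = -1 - 6 = -7)
v(-127) + 24704 = -7 + 24704 = 24697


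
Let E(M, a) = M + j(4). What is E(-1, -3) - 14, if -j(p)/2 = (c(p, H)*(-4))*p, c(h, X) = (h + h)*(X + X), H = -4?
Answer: -2063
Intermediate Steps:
c(h, X) = 4*X*h (c(h, X) = (2*h)*(2*X) = 4*X*h)
j(p) = -128*p² (j(p) = -2*(4*(-4)*p)*(-4)*p = -2*-16*p*(-4)*p = -2*64*p*p = -128*p²)
E(M, a) = -2048 + M (E(M, a) = M - 128*4² = M - 128*16 = M - 2048 = -2048 + M)
E(-1, -3) - 14 = (-2048 - 1) - 14 = -2049 - 14 = -2063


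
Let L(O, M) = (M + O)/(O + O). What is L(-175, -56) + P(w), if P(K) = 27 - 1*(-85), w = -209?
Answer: 5633/50 ≈ 112.66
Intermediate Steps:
L(O, M) = (M + O)/(2*O) (L(O, M) = (M + O)/((2*O)) = (M + O)*(1/(2*O)) = (M + O)/(2*O))
P(K) = 112 (P(K) = 27 + 85 = 112)
L(-175, -56) + P(w) = (½)*(-56 - 175)/(-175) + 112 = (½)*(-1/175)*(-231) + 112 = 33/50 + 112 = 5633/50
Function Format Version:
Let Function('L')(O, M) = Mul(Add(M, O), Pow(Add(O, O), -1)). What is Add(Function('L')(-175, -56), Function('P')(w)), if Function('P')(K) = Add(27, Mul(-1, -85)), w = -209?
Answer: Rational(5633, 50) ≈ 112.66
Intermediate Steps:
Function('L')(O, M) = Mul(Rational(1, 2), Pow(O, -1), Add(M, O)) (Function('L')(O, M) = Mul(Add(M, O), Pow(Mul(2, O), -1)) = Mul(Add(M, O), Mul(Rational(1, 2), Pow(O, -1))) = Mul(Rational(1, 2), Pow(O, -1), Add(M, O)))
Function('P')(K) = 112 (Function('P')(K) = Add(27, 85) = 112)
Add(Function('L')(-175, -56), Function('P')(w)) = Add(Mul(Rational(1, 2), Pow(-175, -1), Add(-56, -175)), 112) = Add(Mul(Rational(1, 2), Rational(-1, 175), -231), 112) = Add(Rational(33, 50), 112) = Rational(5633, 50)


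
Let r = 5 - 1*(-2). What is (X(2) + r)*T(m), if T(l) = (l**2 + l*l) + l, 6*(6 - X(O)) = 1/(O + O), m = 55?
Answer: 632885/8 ≈ 79111.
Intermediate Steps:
r = 7 (r = 5 + 2 = 7)
X(O) = 6 - 1/(12*O) (X(O) = 6 - 1/(6*(O + O)) = 6 - 1/(2*O)/6 = 6 - 1/(12*O))
T(l) = l + 2*l**2 (T(l) = (l**2 + l**2) + l = 2*l**2 + l = l + 2*l**2)
(X(2) + r)*T(m) = ((6 - 1/12/2) + 7)*(55*(1 + 2*55)) = ((6 - 1/12*1/2) + 7)*(55*(1 + 110)) = ((6 - 1/24) + 7)*(55*111) = (143/24 + 7)*6105 = (311/24)*6105 = 632885/8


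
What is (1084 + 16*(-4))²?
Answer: 1040400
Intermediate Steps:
(1084 + 16*(-4))² = (1084 - 64)² = 1020² = 1040400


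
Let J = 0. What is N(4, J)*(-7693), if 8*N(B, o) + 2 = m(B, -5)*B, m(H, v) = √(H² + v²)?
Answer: 7693/4 - 7693*√41/2 ≈ -22706.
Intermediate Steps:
N(B, o) = -¼ + B*√(25 + B²)/8 (N(B, o) = -¼ + (√(B² + (-5)²)*B)/8 = -¼ + (√(B² + 25)*B)/8 = -¼ + (√(25 + B²)*B)/8 = -¼ + (B*√(25 + B²))/8 = -¼ + B*√(25 + B²)/8)
N(4, J)*(-7693) = (-¼ + (⅛)*4*√(25 + 4²))*(-7693) = (-¼ + (⅛)*4*√(25 + 16))*(-7693) = (-¼ + (⅛)*4*√41)*(-7693) = (-¼ + √41/2)*(-7693) = 7693/4 - 7693*√41/2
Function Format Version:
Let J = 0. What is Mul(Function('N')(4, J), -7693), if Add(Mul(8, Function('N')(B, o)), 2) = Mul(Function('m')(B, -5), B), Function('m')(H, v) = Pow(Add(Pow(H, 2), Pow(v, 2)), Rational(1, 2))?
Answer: Add(Rational(7693, 4), Mul(Rational(-7693, 2), Pow(41, Rational(1, 2)))) ≈ -22706.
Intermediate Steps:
Function('N')(B, o) = Add(Rational(-1, 4), Mul(Rational(1, 8), B, Pow(Add(25, Pow(B, 2)), Rational(1, 2)))) (Function('N')(B, o) = Add(Rational(-1, 4), Mul(Rational(1, 8), Mul(Pow(Add(Pow(B, 2), Pow(-5, 2)), Rational(1, 2)), B))) = Add(Rational(-1, 4), Mul(Rational(1, 8), Mul(Pow(Add(Pow(B, 2), 25), Rational(1, 2)), B))) = Add(Rational(-1, 4), Mul(Rational(1, 8), Mul(Pow(Add(25, Pow(B, 2)), Rational(1, 2)), B))) = Add(Rational(-1, 4), Mul(Rational(1, 8), Mul(B, Pow(Add(25, Pow(B, 2)), Rational(1, 2))))) = Add(Rational(-1, 4), Mul(Rational(1, 8), B, Pow(Add(25, Pow(B, 2)), Rational(1, 2)))))
Mul(Function('N')(4, J), -7693) = Mul(Add(Rational(-1, 4), Mul(Rational(1, 8), 4, Pow(Add(25, Pow(4, 2)), Rational(1, 2)))), -7693) = Mul(Add(Rational(-1, 4), Mul(Rational(1, 8), 4, Pow(Add(25, 16), Rational(1, 2)))), -7693) = Mul(Add(Rational(-1, 4), Mul(Rational(1, 8), 4, Pow(41, Rational(1, 2)))), -7693) = Mul(Add(Rational(-1, 4), Mul(Rational(1, 2), Pow(41, Rational(1, 2)))), -7693) = Add(Rational(7693, 4), Mul(Rational(-7693, 2), Pow(41, Rational(1, 2))))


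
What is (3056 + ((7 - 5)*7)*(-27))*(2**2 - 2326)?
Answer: -6218316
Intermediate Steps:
(3056 + ((7 - 5)*7)*(-27))*(2**2 - 2326) = (3056 + (2*7)*(-27))*(4 - 2326) = (3056 + 14*(-27))*(-2322) = (3056 - 378)*(-2322) = 2678*(-2322) = -6218316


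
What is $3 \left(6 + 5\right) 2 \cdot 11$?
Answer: $726$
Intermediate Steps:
$3 \left(6 + 5\right) 2 \cdot 11 = 3 \cdot 11 \cdot 2 \cdot 11 = 3 \cdot 22 \cdot 11 = 66 \cdot 11 = 726$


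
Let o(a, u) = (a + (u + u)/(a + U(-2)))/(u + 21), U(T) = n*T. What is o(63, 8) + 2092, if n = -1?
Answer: 3947531/1885 ≈ 2094.2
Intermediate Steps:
U(T) = -T
o(a, u) = (a + 2*u/(2 + a))/(21 + u) (o(a, u) = (a + (u + u)/(a - 1*(-2)))/(u + 21) = (a + (2*u)/(a + 2))/(21 + u) = (a + (2*u)/(2 + a))/(21 + u) = (a + 2*u/(2 + a))/(21 + u))
o(63, 8) + 2092 = (63² + 2*63 + 2*8)/(42 + 2*8 + 21*63 + 63*8) + 2092 = (3969 + 126 + 16)/(42 + 16 + 1323 + 504) + 2092 = 4111/1885 + 2092 = 3947531/1885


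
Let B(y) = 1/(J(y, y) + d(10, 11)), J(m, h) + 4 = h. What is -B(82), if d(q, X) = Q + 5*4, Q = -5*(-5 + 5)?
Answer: -1/98 ≈ -0.010204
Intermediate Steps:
Q = 0 (Q = -5*0 = 0)
d(q, X) = 20 (d(q, X) = 0 + 5*4 = 0 + 20 = 20)
J(m, h) = -4 + h
B(y) = 1/(16 + y) (B(y) = 1/((-4 + y) + 20) = 1/(16 + y))
-B(82) = -1/(16 + 82) = -1/98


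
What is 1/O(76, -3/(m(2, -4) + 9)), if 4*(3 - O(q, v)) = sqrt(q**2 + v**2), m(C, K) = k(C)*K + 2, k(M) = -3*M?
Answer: -58800/6899209 - 140*sqrt(7075609)/6899209 ≈ -0.062500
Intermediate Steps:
m(C, K) = 2 - 3*C*K (m(C, K) = (-3*C)*K + 2 = -3*C*K + 2 = 2 - 3*C*K)
O(q, v) = 3 - sqrt(q**2 + v**2)/4
1/O(76, -3/(m(2, -4) + 9)) = 1/(3 - sqrt(76**2 + (-3/((2 - 3*2*(-4)) + 9))**2)/4) = 1/(3 - sqrt(5776 + (-3/((2 + 24) + 9))**2)/4) = 1/(3 - sqrt(5776 + (-3/(26 + 9))**2)/4) = 1/(3 - sqrt(5776 + (-3/35)**2)/4) = 1/(3 - sqrt(5776 + 9/1225)/4) = 1/(3 - sqrt(7075609)/140)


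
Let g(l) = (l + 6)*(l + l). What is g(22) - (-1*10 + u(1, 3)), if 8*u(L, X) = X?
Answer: 9933/8 ≈ 1241.6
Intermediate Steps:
u(L, X) = X/8
g(l) = 2*l*(6 + l) (g(l) = (6 + l)*(2*l) = 2*l*(6 + l))
g(22) - (-1*10 + u(1, 3)) = 2*22*(6 + 22) - (-1*10 + (1/8)*3) = 2*22*28 - (-10 + 3/8) = 1232 - 1*(-77/8) = 1232 + 77/8 = 9933/8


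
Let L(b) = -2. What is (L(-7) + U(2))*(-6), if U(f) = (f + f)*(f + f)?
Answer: -84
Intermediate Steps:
U(f) = 4*f**2 (U(f) = (2*f)*(2*f) = 4*f**2)
(L(-7) + U(2))*(-6) = (-2 + 4*2**2)*(-6) = (-2 + 4*4)*(-6) = (-2 + 16)*(-6) = 14*(-6) = -84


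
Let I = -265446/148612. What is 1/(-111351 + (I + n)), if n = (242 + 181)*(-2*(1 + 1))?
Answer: -74306/8399905881 ≈ -8.8461e-6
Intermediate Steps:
I = -132723/74306 (I = -265446*1/148612 = -132723/74306 ≈ -1.7862)
n = -1692 (n = 423*(-2*2) = 423*(-4) = -1692)
1/(-111351 + (I + n)) = 1/(-111351 + (-132723/74306 - 1692)) = 1/(-111351 - 125858475/74306) = 1/(-8399905881/74306) = -74306/8399905881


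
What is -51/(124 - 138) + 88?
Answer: 1283/14 ≈ 91.643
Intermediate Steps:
-51/(124 - 138) + 88 = -51/(-14) + 88 = -51*(-1/14) + 88 = 51/14 + 88 = 1283/14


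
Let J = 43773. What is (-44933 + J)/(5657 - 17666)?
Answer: 1160/12009 ≈ 0.096594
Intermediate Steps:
(-44933 + J)/(5657 - 17666) = (-44933 + 43773)/(5657 - 17666) = -1160/(-12009) = -1160*(-1/12009) = 1160/12009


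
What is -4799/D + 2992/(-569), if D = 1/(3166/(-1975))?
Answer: 8639268546/1123775 ≈ 7687.7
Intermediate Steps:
D = -1975/3166 (D = 1/(3166*(-1/1975)) = 1/(-3166/1975) = -1975/3166 ≈ -0.62382)
-4799/D + 2992/(-569) = -4799/(-1975/3166) + 2992/(-569) = -4799*(-3166/1975) + 2992*(-1/569) = 15193634/1975 - 2992/569 = 8639268546/1123775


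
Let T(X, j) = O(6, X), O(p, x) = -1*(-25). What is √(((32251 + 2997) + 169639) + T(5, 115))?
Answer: 12*√1423 ≈ 452.67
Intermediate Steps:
O(p, x) = 25
T(X, j) = 25
√(((32251 + 2997) + 169639) + T(5, 115)) = √(((32251 + 2997) + 169639) + 25) = √((35248 + 169639) + 25) = √(204887 + 25) = √204912 = 12*√1423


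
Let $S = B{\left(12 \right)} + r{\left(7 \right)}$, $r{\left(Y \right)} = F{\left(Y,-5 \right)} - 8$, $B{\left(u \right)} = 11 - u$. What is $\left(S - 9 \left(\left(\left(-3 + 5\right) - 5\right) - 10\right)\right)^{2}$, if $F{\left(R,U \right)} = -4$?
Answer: $10816$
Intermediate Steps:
$r{\left(Y \right)} = -12$ ($r{\left(Y \right)} = -4 - 8 = -12$)
$S = -13$ ($S = \left(11 - 12\right) - 12 = -1 - 12 = -13$)
$\left(S - 9 \left(\left(\left(-3 + 5\right) - 5\right) - 10\right)\right)^{2} = \left(-13 - 9 \left(\left(\left(-3 + 5\right) - 5\right) - 10\right)\right)^{2} = \left(-13 - 9 \left(\left(2 - 5\right) - 10\right)\right)^{2} = \left(-13 - 9 \left(-3 - 10\right)\right)^{2} = \left(-13 - -117\right)^{2} = \left(-13 + 117\right)^{2} = 104^{2} = 10816$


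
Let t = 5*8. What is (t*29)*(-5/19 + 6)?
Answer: 126440/19 ≈ 6654.7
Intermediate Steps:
t = 40
(t*29)*(-5/19 + 6) = (40*29)*(-5/19 + 6) = 1160*(-5*1/19 + 6) = 1160*(-5/19 + 6) = 1160*(109/19) = 126440/19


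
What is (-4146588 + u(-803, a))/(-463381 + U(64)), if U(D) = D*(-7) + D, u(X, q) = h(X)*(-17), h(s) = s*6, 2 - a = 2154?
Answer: 4064682/463765 ≈ 8.7645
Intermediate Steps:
a = -2152 (a = 2 - 1*2154 = 2 - 2154 = -2152)
h(s) = 6*s
u(X, q) = -102*X (u(X, q) = (6*X)*(-17) = -102*X)
U(D) = -6*D (U(D) = -7*D + D = -6*D)
(-4146588 + u(-803, a))/(-463381 + U(64)) = (-4146588 - 102*(-803))/(-463381 - 6*64) = (-4146588 + 81906)/(-463381 - 384) = -4064682/(-463765) = -4064682*(-1/463765) = 4064682/463765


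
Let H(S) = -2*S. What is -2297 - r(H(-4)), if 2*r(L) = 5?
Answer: -4599/2 ≈ -2299.5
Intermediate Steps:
r(L) = 5/2 (r(L) = (1/2)*5 = 5/2)
-2297 - r(H(-4)) = -2297 - 1*5/2 = -2297 - 5/2 = -4599/2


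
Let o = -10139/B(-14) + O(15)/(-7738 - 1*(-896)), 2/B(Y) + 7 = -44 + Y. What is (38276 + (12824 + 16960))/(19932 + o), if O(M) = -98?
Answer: 465666520/2390933577 ≈ 0.19476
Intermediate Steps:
B(Y) = 2/(-51 + Y) (B(Y) = 2/(-7 + (-44 + Y)) = 2/(-51 + Y))
o = 2254558833/6842 (o = -10139/(2/(-51 - 14)) - 98/(-7738 - 1*(-896)) = -10139/(2/(-65)) - 98/(-7738 + 896) = -10139/(2*(-1/65)) - 98/(-6842) = -10139/(-2/65) - 98*(-1/6842) = -10139*(-65/2) + 49/3421 = 659035/2 + 49/3421 = 2254558833/6842 ≈ 3.2952e+5)
(38276 + (12824 + 16960))/(19932 + o) = (38276 + (12824 + 16960))/(19932 + 2254558833/6842) = (38276 + 29784)/(2390933577/6842) = 68060*(6842/2390933577) = 465666520/2390933577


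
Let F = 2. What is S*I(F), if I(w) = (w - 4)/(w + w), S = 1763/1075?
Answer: -41/50 ≈ -0.82000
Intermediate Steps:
S = 41/25 (S = 1763*(1/1075) = 41/25 ≈ 1.6400)
I(w) = (-4 + w)/(2*w) (I(w) = (-4 + w)/((2*w)) = (-4 + w)*(1/(2*w)) = (-4 + w)/(2*w))
S*I(F) = 41*((½)*(-4 + 2)/2)/25 = 41*((½)*(½)*(-2))/25 = (41/25)*(-½) = -41/50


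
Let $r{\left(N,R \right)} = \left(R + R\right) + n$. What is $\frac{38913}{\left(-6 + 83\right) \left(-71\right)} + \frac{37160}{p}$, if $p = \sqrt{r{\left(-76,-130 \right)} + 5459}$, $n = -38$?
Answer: $- \frac{5559}{781} + \frac{37160 \sqrt{5161}}{5161} \approx 510.14$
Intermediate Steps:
$r{\left(N,R \right)} = -38 + 2 R$ ($r{\left(N,R \right)} = \left(R + R\right) - 38 = 2 R - 38 = -38 + 2 R$)
$p = \sqrt{5161}$ ($p = \sqrt{\left(-38 + 2 \left(-130\right)\right) + 5459} = \sqrt{\left(-38 - 260\right) + 5459} = \sqrt{-298 + 5459} = \sqrt{5161} \approx 71.84$)
$\frac{38913}{\left(-6 + 83\right) \left(-71\right)} + \frac{37160}{p} = \frac{38913}{\left(-6 + 83\right) \left(-71\right)} + \frac{37160}{\sqrt{5161}} = \frac{38913}{77 \left(-71\right)} + 37160 \frac{\sqrt{5161}}{5161} = \frac{38913}{-5467} + \frac{37160 \sqrt{5161}}{5161} = 38913 \left(- \frac{1}{5467}\right) + \frac{37160 \sqrt{5161}}{5161} = - \frac{5559}{781} + \frac{37160 \sqrt{5161}}{5161}$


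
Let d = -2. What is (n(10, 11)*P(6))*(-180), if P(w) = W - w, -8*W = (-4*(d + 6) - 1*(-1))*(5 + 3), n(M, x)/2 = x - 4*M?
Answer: 93960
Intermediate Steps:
n(M, x) = -8*M + 2*x (n(M, x) = 2*(x - 4*M) = -8*M + 2*x)
W = 15 (W = -(-4*(-2 + 6) - 1*(-1))*(5 + 3)/8 = -(-4*4 + 1)*8/8 = -(-16 + 1)*8/8 = -(-15)*8/8 = -1/8*(-120) = 15)
P(w) = 15 - w
(n(10, 11)*P(6))*(-180) = ((-8*10 + 2*11)*(15 - 1*6))*(-180) = ((-80 + 22)*(15 - 6))*(-180) = -58*9*(-180) = -522*(-180) = 93960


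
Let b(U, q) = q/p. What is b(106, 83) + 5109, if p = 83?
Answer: 5110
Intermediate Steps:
b(U, q) = q/83
b(106, 83) + 5109 = (1/83)*83 + 5109 = 1 + 5109 = 5110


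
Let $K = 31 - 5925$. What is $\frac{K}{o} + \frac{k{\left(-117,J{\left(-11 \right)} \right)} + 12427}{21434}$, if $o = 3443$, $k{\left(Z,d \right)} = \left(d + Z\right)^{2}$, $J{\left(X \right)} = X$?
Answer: $- \frac{27135723}{73797262} \approx -0.36771$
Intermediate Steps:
$K = -5894$ ($K = 31 - 5925 = -5894$)
$k{\left(Z,d \right)} = \left(Z + d\right)^{2}$
$\frac{K}{o} + \frac{k{\left(-117,J{\left(-11 \right)} \right)} + 12427}{21434} = - \frac{5894}{3443} + \frac{\left(-117 - 11\right)^{2} + 12427}{21434} = \left(-5894\right) \frac{1}{3443} + \left(\left(-128\right)^{2} + 12427\right) \frac{1}{21434} = - \frac{5894}{3443} + \left(16384 + 12427\right) \frac{1}{21434} = - \frac{5894}{3443} + 28811 \cdot \frac{1}{21434} = - \frac{5894}{3443} + \frac{28811}{21434} = - \frac{27135723}{73797262}$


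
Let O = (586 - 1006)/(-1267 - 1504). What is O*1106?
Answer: 464520/2771 ≈ 167.64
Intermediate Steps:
O = 420/2771 (O = -420/(-2771) = -420*(-1/2771) = 420/2771 ≈ 0.15157)
O*1106 = (420/2771)*1106 = 464520/2771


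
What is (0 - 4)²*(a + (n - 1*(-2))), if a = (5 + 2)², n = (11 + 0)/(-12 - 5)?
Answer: 13696/17 ≈ 805.65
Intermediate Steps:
n = -11/17 (n = 11/(-17) = 11*(-1/17) = -11/17 ≈ -0.64706)
a = 49 (a = 7² = 49)
(0 - 4)²*(a + (n - 1*(-2))) = (0 - 4)²*(49 + (-11/17 - 1*(-2))) = (-4)²*(49 + (-11/17 + 2)) = 16*(49 + 23/17) = 16*(856/17) = 13696/17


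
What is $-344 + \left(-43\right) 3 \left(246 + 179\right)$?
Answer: $-55169$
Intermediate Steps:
$-344 + \left(-43\right) 3 \left(246 + 179\right) = -344 - 54825 = -55169$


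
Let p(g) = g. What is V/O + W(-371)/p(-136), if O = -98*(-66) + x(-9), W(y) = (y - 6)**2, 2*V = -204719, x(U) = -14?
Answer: -465610729/438872 ≈ -1060.9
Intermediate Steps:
V = -204719/2 (V = (1/2)*(-204719) = -204719/2 ≈ -1.0236e+5)
W(y) = (-6 + y)**2
O = 6454 (O = -98*(-66) - 14 = 6468 - 14 = 6454)
V/O + W(-371)/p(-136) = -204719/2/6454 + (-6 - 371)**2/(-136) = -204719/2*1/6454 + (-377)**2*(-1/136) = -204719/12908 + 142129*(-1/136) = -204719/12908 - 142129/136 = -465610729/438872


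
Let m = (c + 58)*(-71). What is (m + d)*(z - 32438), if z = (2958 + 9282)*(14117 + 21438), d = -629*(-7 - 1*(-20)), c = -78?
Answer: -2940381268834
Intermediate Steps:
d = -8177 (d = -629*(-7 + 20) = -629*13 = -8177)
z = 435193200 (z = 12240*35555 = 435193200)
m = 1420 (m = (-78 + 58)*(-71) = -20*(-71) = 1420)
(m + d)*(z - 32438) = (1420 - 8177)*(435193200 - 32438) = -6757*435160762 = -2940381268834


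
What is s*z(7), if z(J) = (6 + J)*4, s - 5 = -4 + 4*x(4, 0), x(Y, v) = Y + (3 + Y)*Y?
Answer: 6708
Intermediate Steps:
x(Y, v) = Y + Y*(3 + Y)
s = 129 (s = 5 + (-4 + 4*(4*(4 + 4))) = 5 + (-4 + 4*(4*8)) = 5 + (-4 + 4*32) = 5 + (-4 + 128) = 5 + 124 = 129)
z(J) = 24 + 4*J
s*z(7) = 129*(24 + 4*7) = 129*(24 + 28) = 129*52 = 6708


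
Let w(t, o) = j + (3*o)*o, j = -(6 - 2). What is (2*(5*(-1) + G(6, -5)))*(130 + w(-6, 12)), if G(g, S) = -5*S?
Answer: 22320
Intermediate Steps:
j = -4 (j = -1*4 = -4)
w(t, o) = -4 + 3*o² (w(t, o) = -4 + (3*o)*o = -4 + 3*o²)
(2*(5*(-1) + G(6, -5)))*(130 + w(-6, 12)) = (2*(5*(-1) - 5*(-5)))*(130 + (-4 + 3*12²)) = (2*(-5 + 25))*(130 + (-4 + 3*144)) = (2*20)*(130 + (-4 + 432)) = 40*(130 + 428) = 40*558 = 22320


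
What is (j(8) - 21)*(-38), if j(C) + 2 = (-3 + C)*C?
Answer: -646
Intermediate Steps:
j(C) = -2 + C*(-3 + C) (j(C) = -2 + (-3 + C)*C = -2 + C*(-3 + C))
(j(8) - 21)*(-38) = ((-2 + 8² - 3*8) - 21)*(-38) = ((-2 + 64 - 24) - 21)*(-38) = (38 - 21)*(-38) = 17*(-38) = -646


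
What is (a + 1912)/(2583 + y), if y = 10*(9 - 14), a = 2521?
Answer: 4433/2533 ≈ 1.7501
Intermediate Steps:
y = -50 (y = 10*(-5) = -50)
(a + 1912)/(2583 + y) = (2521 + 1912)/(2583 - 50) = 4433/2533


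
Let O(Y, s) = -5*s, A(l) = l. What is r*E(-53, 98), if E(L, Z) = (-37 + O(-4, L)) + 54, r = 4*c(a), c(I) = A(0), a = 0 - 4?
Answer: 0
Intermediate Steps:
a = -4
c(I) = 0
r = 0 (r = 4*0 = 0)
E(L, Z) = 17 - 5*L (E(L, Z) = (-37 - 5*L) + 54 = 17 - 5*L)
r*E(-53, 98) = 0*(17 - 5*(-53)) = 0*(17 + 265) = 0*282 = 0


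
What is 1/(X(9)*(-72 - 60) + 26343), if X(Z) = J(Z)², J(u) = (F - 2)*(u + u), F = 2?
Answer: 1/26343 ≈ 3.7961e-5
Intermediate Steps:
J(u) = 0 (J(u) = (2 - 2)*(u + u) = 0*(2*u) = 0)
X(Z) = 0 (X(Z) = 0² = 0)
1/(X(9)*(-72 - 60) + 26343) = 1/(0*(-72 - 60) + 26343) = 1/(0*(-132) + 26343) = 1/(0 + 26343) = 1/26343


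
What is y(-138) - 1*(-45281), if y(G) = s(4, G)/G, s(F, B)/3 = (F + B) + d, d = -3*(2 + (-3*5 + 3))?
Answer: 1041515/23 ≈ 45283.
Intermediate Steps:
d = 30 (d = -3*(2 + (-15 + 3)) = -3*(2 - 12) = -3*(-10) = 30)
s(F, B) = 90 + 3*B + 3*F (s(F, B) = 3*((F + B) + 30) = 3*((B + F) + 30) = 3*(30 + B + F) = 90 + 3*B + 3*F)
y(G) = (102 + 3*G)/G (y(G) = (90 + 3*G + 3*4)/G = (90 + 3*G + 12)/G = (102 + 3*G)/G)
y(-138) - 1*(-45281) = (3 + 102/(-138)) - 1*(-45281) = (3 + 102*(-1/138)) + 45281 = (3 - 17/23) + 45281 = 52/23 + 45281 = 1041515/23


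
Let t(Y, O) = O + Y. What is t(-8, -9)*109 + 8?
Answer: -1845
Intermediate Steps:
t(-8, -9)*109 + 8 = (-9 - 8)*109 + 8 = -17*109 + 8 = -1853 + 8 = -1845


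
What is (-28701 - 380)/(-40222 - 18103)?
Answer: 29081/58325 ≈ 0.49860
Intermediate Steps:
(-28701 - 380)/(-40222 - 18103) = -29081/(-58325) = -29081*(-1/58325) = 29081/58325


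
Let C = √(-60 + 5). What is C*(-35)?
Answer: -35*I*√55 ≈ -259.57*I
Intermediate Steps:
C = I*√55 (C = √(-55) = I*√55 ≈ 7.4162*I)
C*(-35) = (I*√55)*(-35) = -35*I*√55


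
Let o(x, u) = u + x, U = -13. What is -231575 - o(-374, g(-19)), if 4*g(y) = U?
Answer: -924791/4 ≈ -2.3120e+5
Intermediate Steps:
g(y) = -13/4 (g(y) = (1/4)*(-13) = -13/4)
-231575 - o(-374, g(-19)) = -231575 - (-13/4 - 374) = -231575 - 1*(-1509/4) = -231575 + 1509/4 = -924791/4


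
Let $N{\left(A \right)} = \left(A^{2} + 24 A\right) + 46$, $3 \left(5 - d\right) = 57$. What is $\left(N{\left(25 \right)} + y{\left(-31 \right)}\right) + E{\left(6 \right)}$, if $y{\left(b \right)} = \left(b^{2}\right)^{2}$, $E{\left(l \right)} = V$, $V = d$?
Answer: $924778$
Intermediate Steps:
$d = -14$ ($d = 5 - 19 = -14$)
$V = -14$
$E{\left(l \right)} = -14$
$y{\left(b \right)} = b^{4}$
$N{\left(A \right)} = 46 + A^{2} + 24 A$
$\left(N{\left(25 \right)} + y{\left(-31 \right)}\right) + E{\left(6 \right)} = \left(\left(46 + 25^{2} + 24 \cdot 25\right) + \left(-31\right)^{4}\right) - 14 = \left(\left(46 + 625 + 600\right) + 923521\right) - 14 = \left(1271 + 923521\right) - 14 = 924792 - 14 = 924778$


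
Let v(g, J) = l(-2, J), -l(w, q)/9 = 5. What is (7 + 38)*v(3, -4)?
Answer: -2025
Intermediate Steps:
l(w, q) = -45 (l(w, q) = -9*5 = -45)
v(g, J) = -45
(7 + 38)*v(3, -4) = (7 + 38)*(-45) = 45*(-45) = -2025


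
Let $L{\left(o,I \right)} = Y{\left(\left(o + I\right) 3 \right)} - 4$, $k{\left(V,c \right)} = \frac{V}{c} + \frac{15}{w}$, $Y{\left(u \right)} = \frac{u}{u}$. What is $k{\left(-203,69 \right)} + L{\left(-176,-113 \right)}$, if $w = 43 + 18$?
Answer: $- \frac{23975}{4209} \approx -5.6961$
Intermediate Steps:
$Y{\left(u \right)} = 1$
$w = 61$
$k{\left(V,c \right)} = \frac{15}{61} + \frac{V}{c}$ ($k{\left(V,c \right)} = \frac{V}{c} + \frac{15}{61} = \frac{15}{61} + \frac{V}{c}$)
$L{\left(o,I \right)} = -3$ ($L{\left(o,I \right)} = 1 - 4 = -3$)
$k{\left(-203,69 \right)} + L{\left(-176,-113 \right)} = \left(\frac{15}{61} - \frac{203}{69}\right) - 3 = - \frac{11348}{4209} - 3 = - \frac{23975}{4209}$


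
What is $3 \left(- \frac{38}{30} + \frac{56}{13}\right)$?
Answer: $\frac{593}{65} \approx 9.1231$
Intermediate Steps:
$3 \left(- \frac{38}{30} + \frac{56}{13}\right) = 3 \left(\left(-38\right) \frac{1}{30} + 56 \cdot \frac{1}{13}\right) = 3 \left(- \frac{19}{15} + \frac{56}{13}\right) = 3 \cdot \frac{593}{195} = \frac{593}{65}$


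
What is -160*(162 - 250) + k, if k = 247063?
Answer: 261143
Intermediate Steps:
-160*(162 - 250) + k = -160*(162 - 250) + 247063 = -160*(-88) + 247063 = 14080 + 247063 = 261143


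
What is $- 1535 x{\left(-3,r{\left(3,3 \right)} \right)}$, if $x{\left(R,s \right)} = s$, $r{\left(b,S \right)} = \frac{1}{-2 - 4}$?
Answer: $\frac{1535}{6} \approx 255.83$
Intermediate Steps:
$r{\left(b,S \right)} = - \frac{1}{6}$ ($r{\left(b,S \right)} = \frac{1}{-6} = - \frac{1}{6}$)
$- 1535 x{\left(-3,r{\left(3,3 \right)} \right)} = \left(-1535\right) \left(- \frac{1}{6}\right) = \frac{1535}{6}$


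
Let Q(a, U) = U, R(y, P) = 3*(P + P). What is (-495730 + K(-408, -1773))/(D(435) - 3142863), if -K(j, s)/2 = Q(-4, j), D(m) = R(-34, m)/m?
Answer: 494914/3142857 ≈ 0.15747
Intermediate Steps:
R(y, P) = 6*P (R(y, P) = 3*(2*P) = 6*P)
D(m) = 6 (D(m) = (6*m)/m = 6)
K(j, s) = -2*j
(-495730 + K(-408, -1773))/(D(435) - 3142863) = (-495730 - 2*(-408))/(6 - 3142863) = (-495730 + 816)/(-3142857) = -494914*(-1/3142857) = 494914/3142857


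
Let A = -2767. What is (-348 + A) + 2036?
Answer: -1079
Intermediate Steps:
(-348 + A) + 2036 = (-348 - 2767) + 2036 = -3115 + 2036 = -1079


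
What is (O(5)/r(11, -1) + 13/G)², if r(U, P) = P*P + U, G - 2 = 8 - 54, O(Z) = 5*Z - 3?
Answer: 41209/17424 ≈ 2.3651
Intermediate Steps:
O(Z) = -3 + 5*Z
G = -44 (G = 2 + (8 - 54) = 2 - 46 = -44)
r(U, P) = U + P² (r(U, P) = P² + U = U + P²)
(O(5)/r(11, -1) + 13/G)² = ((-3 + 5*5)/(11 + (-1)²) + 13/(-44))² = ((-3 + 25)/(11 + 1) + 13*(-1/44))² = (22/12 - 13/44)² = (22*(1/12) - 13/44)² = (11/6 - 13/44)² = (203/132)² = 41209/17424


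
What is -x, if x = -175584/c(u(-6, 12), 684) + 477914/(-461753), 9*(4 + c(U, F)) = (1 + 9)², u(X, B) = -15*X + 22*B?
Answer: 22803704227/923506 ≈ 24693.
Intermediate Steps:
c(U, F) = 64/9 (c(U, F) = -4 + (1 + 9)²/9 = -4 + (⅑)*10² = -4 + (⅑)*100 = -4 + 100/9 = 64/9)
x = -22803704227/923506 (x = -175584/64/9 + 477914/(-461753) = -175584*9/64 + 477914*(-1/461753) = -49383/2 - 477914/461753 = -22803704227/923506 ≈ -24693.)
-x = -1*(-22803704227/923506) = 22803704227/923506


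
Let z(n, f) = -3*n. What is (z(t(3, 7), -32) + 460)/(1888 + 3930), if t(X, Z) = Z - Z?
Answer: 230/2909 ≈ 0.079065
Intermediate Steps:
t(X, Z) = 0
(z(t(3, 7), -32) + 460)/(1888 + 3930) = (-3*0 + 460)/(1888 + 3930) = (0 + 460)/5818 = 460*(1/5818) = 230/2909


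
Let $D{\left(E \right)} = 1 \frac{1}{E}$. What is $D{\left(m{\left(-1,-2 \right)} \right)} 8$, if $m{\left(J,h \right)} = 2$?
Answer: $4$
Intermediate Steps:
$D{\left(E \right)} = \frac{1}{E}$
$D{\left(m{\left(-1,-2 \right)} \right)} 8 = \frac{1}{2} \cdot 8 = 4$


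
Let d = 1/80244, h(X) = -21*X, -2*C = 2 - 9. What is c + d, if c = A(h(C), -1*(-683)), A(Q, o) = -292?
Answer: -23431247/80244 ≈ -292.00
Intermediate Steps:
C = 7/2 (C = -(2 - 9)/2 = -1/2*(-7) = 7/2 ≈ 3.5000)
d = 1/80244 ≈ 1.2462e-5
c = -292
c + d = -292 + 1/80244 = -23431247/80244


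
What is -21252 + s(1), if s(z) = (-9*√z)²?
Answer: -21171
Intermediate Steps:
s(z) = 81*z
-21252 + s(1) = -21252 + 81*1 = -21252 + 81 = -21171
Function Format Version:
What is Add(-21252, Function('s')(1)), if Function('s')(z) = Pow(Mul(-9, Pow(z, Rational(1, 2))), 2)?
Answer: -21171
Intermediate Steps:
Function('s')(z) = Mul(81, z)
Add(-21252, Function('s')(1)) = Add(-21252, Mul(81, 1)) = Add(-21252, 81) = -21171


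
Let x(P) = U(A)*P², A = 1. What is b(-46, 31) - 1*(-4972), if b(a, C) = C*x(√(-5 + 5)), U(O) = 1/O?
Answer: 4972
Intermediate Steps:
x(P) = P² (x(P) = P²/1 = 1*P² = P²)
b(a, C) = 0 (b(a, C) = C*(√(-5 + 5))² = C*(√0)² = C*0² = C*0 = 0)
b(-46, 31) - 1*(-4972) = 0 - 1*(-4972) = 0 + 4972 = 4972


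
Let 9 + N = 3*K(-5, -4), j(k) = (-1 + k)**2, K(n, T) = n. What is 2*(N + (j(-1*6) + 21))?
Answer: 92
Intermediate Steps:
N = -24 (N = -9 + 3*(-5) = -9 - 15 = -24)
2*(N + (j(-1*6) + 21)) = 2*(-24 + ((-1 - 1*6)**2 + 21)) = 2*(-24 + ((-1 - 6)**2 + 21)) = 2*(-24 + ((-7)**2 + 21)) = 2*(-24 + (49 + 21)) = 2*(-24 + 70) = 2*46 = 92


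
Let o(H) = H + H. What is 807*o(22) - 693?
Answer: 34815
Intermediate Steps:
o(H) = 2*H
807*o(22) - 693 = 807*(2*22) - 693 = 807*44 - 693 = 35508 - 693 = 34815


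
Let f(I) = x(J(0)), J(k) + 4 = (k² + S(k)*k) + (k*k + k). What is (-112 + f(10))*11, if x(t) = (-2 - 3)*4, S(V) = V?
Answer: -1452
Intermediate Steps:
J(k) = -4 + k + 3*k² (J(k) = -4 + ((k² + k*k) + (k*k + k)) = -4 + ((k² + k²) + (k² + k)) = -4 + (2*k² + (k + k²)) = -4 + (k + 3*k²) = -4 + k + 3*k²)
x(t) = -20 (x(t) = -5*4 = -20)
f(I) = -20
(-112 + f(10))*11 = (-112 - 20)*11 = -132*11 = -1452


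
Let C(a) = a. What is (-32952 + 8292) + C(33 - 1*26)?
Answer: -24653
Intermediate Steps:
(-32952 + 8292) + C(33 - 1*26) = (-32952 + 8292) + (33 - 1*26) = -24660 + (33 - 26) = -24660 + 7 = -24653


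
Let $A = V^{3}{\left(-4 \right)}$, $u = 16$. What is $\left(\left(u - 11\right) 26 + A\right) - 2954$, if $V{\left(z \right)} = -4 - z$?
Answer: $-2824$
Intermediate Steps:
$A = 0$ ($A = \left(-4 - -4\right)^{3} = \left(-4 + 4\right)^{3} = 0^{3} = 0$)
$\left(\left(u - 11\right) 26 + A\right) - 2954 = \left(\left(16 - 11\right) 26 + 0\right) - 2954 = \left(5 \cdot 26 + 0\right) - 2954 = \left(130 + 0\right) - 2954 = 130 - 2954 = -2824$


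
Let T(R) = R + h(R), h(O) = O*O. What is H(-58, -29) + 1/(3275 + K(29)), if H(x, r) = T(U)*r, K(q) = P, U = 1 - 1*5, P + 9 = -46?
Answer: -1120559/3220 ≈ -348.00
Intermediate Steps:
h(O) = O²
P = -55 (P = -9 - 46 = -55)
U = -4 (U = 1 - 5 = -4)
T(R) = R + R²
K(q) = -55
H(x, r) = 12*r (H(x, r) = (-4*(1 - 4))*r = (-4*(-3))*r = 12*r)
H(-58, -29) + 1/(3275 + K(29)) = 12*(-29) + 1/(3275 - 55) = -348 + 1/3220 = -1120559/3220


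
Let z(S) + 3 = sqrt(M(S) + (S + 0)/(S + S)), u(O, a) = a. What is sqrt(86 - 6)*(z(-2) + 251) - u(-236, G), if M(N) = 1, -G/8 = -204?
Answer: -1632 + 2*sqrt(5)*(496 + sqrt(6)) ≈ 597.13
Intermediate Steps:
G = 1632 (G = -8*(-204) = 1632)
z(S) = -3 + sqrt(6)/2 (z(S) = -3 + sqrt(1 + (S + 0)/(S + S)) = -3 + sqrt(1 + S/((2*S))) = -3 + sqrt(1 + S*(1/(2*S))) = -3 + sqrt(1 + 1/2) = -3 + sqrt(3/2) = -3 + sqrt(6)/2)
sqrt(86 - 6)*(z(-2) + 251) - u(-236, G) = sqrt(86 - 6)*((-3 + sqrt(6)/2) + 251) - 1*1632 = sqrt(80)*(248 + sqrt(6)/2) - 1632 = (4*sqrt(5))*(248 + sqrt(6)/2) - 1632 = 4*sqrt(5)*(248 + sqrt(6)/2) - 1632 = -1632 + 4*sqrt(5)*(248 + sqrt(6)/2)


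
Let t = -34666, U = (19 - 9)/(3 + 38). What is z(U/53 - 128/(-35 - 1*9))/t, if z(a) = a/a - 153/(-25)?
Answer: -89/433325 ≈ -0.00020539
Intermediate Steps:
U = 10/41 ≈ 0.24390
z(a) = 178/25 (z(a) = 1 - 153*(-1/25) = 1 + 153/25 = 178/25)
z(U/53 - 128/(-35 - 1*9))/t = (178/25)/(-34666) = (178/25)*(-1/34666) = -89/433325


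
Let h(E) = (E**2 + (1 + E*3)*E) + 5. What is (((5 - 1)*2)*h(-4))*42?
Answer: 21840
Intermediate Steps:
h(E) = 5 + E**2 + E*(1 + 3*E) (h(E) = (E**2 + (1 + 3*E)*E) + 5 = (E**2 + E*(1 + 3*E)) + 5 = 5 + E**2 + E*(1 + 3*E))
(((5 - 1)*2)*h(-4))*42 = (((5 - 1)*2)*(5 - 4 + 4*(-4)**2))*42 = ((4*2)*(5 - 4 + 4*16))*42 = (8*(5 - 4 + 64))*42 = (8*65)*42 = 520*42 = 21840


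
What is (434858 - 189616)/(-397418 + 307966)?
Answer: -122621/44726 ≈ -2.7416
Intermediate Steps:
(434858 - 189616)/(-397418 + 307966) = 245242/(-89452) = 245242*(-1/89452) = -122621/44726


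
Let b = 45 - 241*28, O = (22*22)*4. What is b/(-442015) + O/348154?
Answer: 1594708651/76944645155 ≈ 0.020725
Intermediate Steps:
O = 1936 (O = 484*4 = 1936)
b = -6703 (b = 45 - 6748 = -6703)
b/(-442015) + O/348154 = -6703/(-442015) + 1936/348154 = -6703*(-1/442015) + 1936*(1/348154) = 6703/442015 + 968/174077 = 1594708651/76944645155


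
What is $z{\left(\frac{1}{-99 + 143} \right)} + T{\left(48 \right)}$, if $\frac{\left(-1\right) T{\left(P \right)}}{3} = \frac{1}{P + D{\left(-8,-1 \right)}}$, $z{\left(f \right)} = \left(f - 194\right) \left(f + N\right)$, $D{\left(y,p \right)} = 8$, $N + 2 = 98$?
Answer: $- \frac{252423351}{13552} \approx -18626.0$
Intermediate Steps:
$N = 96$ ($N = -2 + 98 = 96$)
$z{\left(f \right)} = \left(-194 + f\right) \left(96 + f\right)$ ($z{\left(f \right)} = \left(f - 194\right) \left(f + 96\right) = \left(-194 + f\right) \left(96 + f\right)$)
$T{\left(P \right)} = - \frac{3}{8 + P}$ ($T{\left(P \right)} = - \frac{3}{P + 8} = - \frac{3}{8 + P}$)
$z{\left(\frac{1}{-99 + 143} \right)} + T{\left(48 \right)} = \left(-18624 + \left(\frac{1}{-99 + 143}\right)^{2} - \frac{98}{-99 + 143}\right) - \frac{3}{8 + 48} = \left(-18624 + \left(\frac{1}{44}\right)^{2} - \frac{98}{44}\right) - \frac{3}{56} = \left(-18624 + \left(\frac{1}{44}\right)^{2} - \frac{49}{22}\right) - \frac{3}{56} = \left(-18624 + \frac{1}{1936} - \frac{49}{22}\right) - \frac{3}{56} = - \frac{36060375}{1936} - \frac{3}{56} = - \frac{252423351}{13552}$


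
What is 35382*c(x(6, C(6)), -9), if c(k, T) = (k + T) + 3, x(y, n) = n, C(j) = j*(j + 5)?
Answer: 2122920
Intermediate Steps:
C(j) = j*(5 + j)
c(k, T) = 3 + T + k (c(k, T) = (T + k) + 3 = 3 + T + k)
35382*c(x(6, C(6)), -9) = 35382*(3 - 9 + 6*(5 + 6)) = 35382*(3 - 9 + 6*11) = 35382*(3 - 9 + 66) = 35382*60 = 2122920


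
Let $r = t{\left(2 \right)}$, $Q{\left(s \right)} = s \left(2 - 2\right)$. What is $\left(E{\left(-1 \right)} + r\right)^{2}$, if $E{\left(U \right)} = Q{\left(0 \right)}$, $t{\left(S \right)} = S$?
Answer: $4$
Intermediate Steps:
$Q{\left(s \right)} = 0$ ($Q{\left(s \right)} = s 0 = 0$)
$E{\left(U \right)} = 0$
$r = 2$
$\left(E{\left(-1 \right)} + r\right)^{2} = \left(0 + 2\right)^{2} = 2^{2} = 4$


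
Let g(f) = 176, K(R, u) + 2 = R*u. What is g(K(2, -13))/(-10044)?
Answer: -44/2511 ≈ -0.017523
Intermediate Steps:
K(R, u) = -2 + R*u
g(K(2, -13))/(-10044) = 176/(-10044) = 176*(-1/10044) = -44/2511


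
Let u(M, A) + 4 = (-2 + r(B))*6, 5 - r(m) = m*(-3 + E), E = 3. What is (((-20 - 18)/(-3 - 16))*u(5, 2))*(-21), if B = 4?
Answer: -588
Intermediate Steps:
r(m) = 5 (r(m) = 5 - m*(-3 + 3) = 5 - m*0 = 5 - 1*0 = 5 + 0 = 5)
u(M, A) = 14 (u(M, A) = -4 + (-2 + 5)*6 = -4 + 3*6 = -4 + 18 = 14)
(((-20 - 18)/(-3 - 16))*u(5, 2))*(-21) = (((-20 - 18)/(-3 - 16))*14)*(-21) = (-38/(-19)*14)*(-21) = (-38*(-1/19)*14)*(-21) = (2*14)*(-21) = 28*(-21) = -588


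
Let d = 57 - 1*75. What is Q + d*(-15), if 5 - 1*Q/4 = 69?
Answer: 14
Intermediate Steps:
Q = -256 (Q = 20 - 4*69 = 20 - 276 = -256)
d = -18 (d = 57 - 75 = -18)
Q + d*(-15) = -256 - 18*(-15) = -256 + 270 = 14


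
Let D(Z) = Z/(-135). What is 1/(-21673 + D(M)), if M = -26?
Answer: -135/2925829 ≈ -4.6141e-5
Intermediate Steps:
D(Z) = -Z/135 (D(Z) = Z*(-1/135) = -Z/135)
1/(-21673 + D(M)) = 1/(-21673 - 1/135*(-26)) = 1/(-21673 + 26/135) = 1/(-2925829/135) = -135/2925829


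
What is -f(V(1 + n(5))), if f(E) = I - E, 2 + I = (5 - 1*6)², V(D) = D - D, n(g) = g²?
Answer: 1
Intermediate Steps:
V(D) = 0
I = -1 (I = -2 + (5 - 1*6)² = -2 + (5 - 6)² = -2 + (-1)² = -2 + 1 = -1)
f(E) = -1 - E
-f(V(1 + n(5))) = -(-1 - 1*0) = -(-1 + 0) = -1*(-1) = 1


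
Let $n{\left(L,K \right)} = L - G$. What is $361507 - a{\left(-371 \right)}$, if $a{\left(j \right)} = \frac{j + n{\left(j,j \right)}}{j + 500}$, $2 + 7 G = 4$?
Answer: $\frac{108815339}{301} \approx 3.6151 \cdot 10^{5}$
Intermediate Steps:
$G = \frac{2}{7}$ ($G = - \frac{2}{7} + \frac{1}{7} \cdot 4 = - \frac{2}{7} + \frac{4}{7} = \frac{2}{7} \approx 0.28571$)
$n{\left(L,K \right)} = - \frac{2}{7} + L$ ($n{\left(L,K \right)} = L - \frac{2}{7} = - \frac{2}{7} + L$)
$a{\left(j \right)} = \frac{- \frac{2}{7} + 2 j}{500 + j}$ ($a{\left(j \right)} = \frac{j + \left(- \frac{2}{7} + j\right)}{j + 500} = \frac{- \frac{2}{7} + 2 j}{500 + j}$)
$361507 - a{\left(-371 \right)} = 361507 - \frac{2 \left(-1 + 7 \left(-371\right)\right)}{7 \left(500 - 371\right)} = 361507 - \frac{2 \left(-1 - 2597\right)}{7 \cdot 129} = 361507 - \frac{2}{7} \cdot \frac{1}{129} \left(-2598\right) = 361507 - - \frac{1732}{301} = 361507 + \frac{1732}{301} = \frac{108815339}{301}$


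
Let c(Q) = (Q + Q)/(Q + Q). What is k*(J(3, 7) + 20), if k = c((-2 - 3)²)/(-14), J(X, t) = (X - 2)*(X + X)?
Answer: -13/7 ≈ -1.8571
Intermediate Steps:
J(X, t) = 2*X*(-2 + X) (J(X, t) = (-2 + X)*(2*X) = 2*X*(-2 + X))
c(Q) = 1 (c(Q) = (2*Q)/((2*Q)) = (2*Q)*(1/(2*Q)) = 1)
k = -1/14 (k = 1/(-14) = 1*(-1/14) = -1/14 ≈ -0.071429)
k*(J(3, 7) + 20) = -(2*3*(-2 + 3) + 20)/14 = -(2*3*1 + 20)/14 = -(6 + 20)/14 = -1/14*26 = -13/7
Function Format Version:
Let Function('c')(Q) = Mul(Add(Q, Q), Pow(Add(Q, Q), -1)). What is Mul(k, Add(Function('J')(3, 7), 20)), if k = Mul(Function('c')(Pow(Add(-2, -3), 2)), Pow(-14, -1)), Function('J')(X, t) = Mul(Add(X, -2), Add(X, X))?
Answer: Rational(-13, 7) ≈ -1.8571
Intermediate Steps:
Function('J')(X, t) = Mul(2, X, Add(-2, X)) (Function('J')(X, t) = Mul(Add(-2, X), Mul(2, X)) = Mul(2, X, Add(-2, X)))
Function('c')(Q) = 1 (Function('c')(Q) = Mul(Mul(2, Q), Pow(Mul(2, Q), -1)) = Mul(Mul(2, Q), Mul(Rational(1, 2), Pow(Q, -1))) = 1)
k = Rational(-1, 14) (k = Mul(1, Pow(-14, -1)) = Mul(1, Rational(-1, 14)) = Rational(-1, 14) ≈ -0.071429)
Mul(k, Add(Function('J')(3, 7), 20)) = Mul(Rational(-1, 14), Add(Mul(2, 3, Add(-2, 3)), 20)) = Mul(Rational(-1, 14), Add(Mul(2, 3, 1), 20)) = Mul(Rational(-1, 14), Add(6, 20)) = Mul(Rational(-1, 14), 26) = Rational(-13, 7)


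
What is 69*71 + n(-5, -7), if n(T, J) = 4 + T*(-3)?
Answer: 4918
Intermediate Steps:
n(T, J) = 4 - 3*T
69*71 + n(-5, -7) = 69*71 + (4 - 3*(-5)) = 4899 + (4 + 15) = 4899 + 19 = 4918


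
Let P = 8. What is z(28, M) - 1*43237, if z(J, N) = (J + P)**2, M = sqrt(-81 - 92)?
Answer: -41941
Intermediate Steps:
M = I*sqrt(173) (M = sqrt(-173) = I*sqrt(173) ≈ 13.153*I)
z(J, N) = (8 + J)**2 (z(J, N) = (J + 8)**2 = (8 + J)**2)
z(28, M) - 1*43237 = (8 + 28)**2 - 1*43237 = 36**2 - 43237 = 1296 - 43237 = -41941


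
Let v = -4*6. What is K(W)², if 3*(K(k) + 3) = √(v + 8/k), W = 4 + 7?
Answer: 635/99 - 32*I*√11/11 ≈ 6.4141 - 9.6484*I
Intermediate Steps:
W = 11
v = -24
K(k) = -3 + √(-24 + 8/k)/3
K(W)² = (-3 + 2*√(-6 + 2/11)/3)² = (-3 + 2*√(-64/11)/3)² = (-3 + 2*(8*I*√11/11)/3)² = (-3 + 16*I*√11/33)²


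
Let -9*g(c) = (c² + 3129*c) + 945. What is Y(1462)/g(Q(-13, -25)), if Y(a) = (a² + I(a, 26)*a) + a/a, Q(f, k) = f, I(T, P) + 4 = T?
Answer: 38421369/39563 ≈ 971.14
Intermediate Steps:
I(T, P) = -4 + T
Y(a) = 1 + a² + a*(-4 + a) (Y(a) = (a² + (-4 + a)*a) + a/a = (a² + a*(-4 + a)) + 1 = 1 + a² + a*(-4 + a))
g(c) = -105 - 1043*c/3 - c²/9 (g(c) = -((c² + 3129*c) + 945)/9 = -(945 + c² + 3129*c)/9 = -105 - 1043*c/3 - c²/9)
Y(1462)/g(Q(-13, -25)) = (1 + 1462² + 1462*(-4 + 1462))/(-105 - 1043/3*(-13) - ⅑*(-13)²) = (1 + 2137444 + 1462*1458)/(-105 + 13559/3 - ⅑*169) = (1 + 2137444 + 2131596)/(-105 + 13559/3 - 169/9) = 4269041/(39563/9) = 4269041*(9/39563) = 38421369/39563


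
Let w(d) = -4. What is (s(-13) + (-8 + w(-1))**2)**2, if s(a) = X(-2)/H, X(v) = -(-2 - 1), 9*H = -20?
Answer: 8139609/400 ≈ 20349.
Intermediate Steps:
H = -20/9 (H = (1/9)*(-20) = -20/9 ≈ -2.2222)
X(v) = 3 (X(v) = -1*(-3) = 3)
s(a) = -27/20 (s(a) = 3/(-20/9) = 3*(-9/20) = -27/20)
(s(-13) + (-8 + w(-1))**2)**2 = (-27/20 + (-8 - 4)**2)**2 = (-27/20 + (-12)**2)**2 = (-27/20 + 144)**2 = (2853/20)**2 = 8139609/400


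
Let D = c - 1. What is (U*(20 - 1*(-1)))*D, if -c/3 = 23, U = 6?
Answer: -8820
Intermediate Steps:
c = -69 (c = -3*23 = -69)
D = -70 (D = -69 - 1 = -70)
(U*(20 - 1*(-1)))*D = (6*(20 - 1*(-1)))*(-70) = (6*(20 + 1))*(-70) = (6*21)*(-70) = 126*(-70) = -8820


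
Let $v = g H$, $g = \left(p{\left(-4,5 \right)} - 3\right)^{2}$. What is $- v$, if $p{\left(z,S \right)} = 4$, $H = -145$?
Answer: $145$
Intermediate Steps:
$g = 1$ ($g = \left(4 - 3\right)^{2} = 1^{2} = 1$)
$v = -145$ ($v = 1 \left(-145\right) = -145$)
$- v = \left(-1\right) \left(-145\right) = 145$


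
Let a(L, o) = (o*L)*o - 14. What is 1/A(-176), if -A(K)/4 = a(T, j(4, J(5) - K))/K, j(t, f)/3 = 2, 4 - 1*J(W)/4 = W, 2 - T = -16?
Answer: 22/317 ≈ 0.069401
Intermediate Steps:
T = 18 (T = 2 - 1*(-16) = 2 + 16 = 18)
J(W) = 16 - 4*W
j(t, f) = 6 (j(t, f) = 3*2 = 6)
a(L, o) = -14 + L*o² (a(L, o) = (L*o)*o - 14 = L*o² - 14 = -14 + L*o²)
A(K) = -2536/K (A(K) = -4*(-14 + 18*6²)/K = -4*(-14 + 18*36)/K = -4*(-14 + 648)/K = -2536/K)
1/A(-176) = 1/(-2536/(-176)) = 1/(-2536*(-1/176)) = 1/(317/22) = 22/317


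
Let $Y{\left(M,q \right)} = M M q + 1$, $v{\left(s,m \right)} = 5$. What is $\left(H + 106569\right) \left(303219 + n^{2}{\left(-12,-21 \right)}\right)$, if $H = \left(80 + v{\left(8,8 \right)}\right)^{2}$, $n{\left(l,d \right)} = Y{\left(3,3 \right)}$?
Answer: $34593717382$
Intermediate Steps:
$Y{\left(M,q \right)} = 1 + q M^{2}$ ($Y{\left(M,q \right)} = M^{2} q + 1 = q M^{2} + 1 = 1 + q M^{2}$)
$n{\left(l,d \right)} = 28$ ($n{\left(l,d \right)} = 1 + 3 \cdot 3^{2} = 1 + 3 \cdot 9 = 1 + 27 = 28$)
$H = 7225$ ($H = \left(80 + 5\right)^{2} = 85^{2} = 7225$)
$\left(H + 106569\right) \left(303219 + n^{2}{\left(-12,-21 \right)}\right) = \left(7225 + 106569\right) \left(303219 + 28^{2}\right) = 113794 \left(303219 + 784\right) = 113794 \cdot 304003 = 34593717382$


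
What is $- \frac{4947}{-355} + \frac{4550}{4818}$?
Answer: $\frac{12724948}{855195} \approx 14.88$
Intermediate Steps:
$- \frac{4947}{-355} + \frac{4550}{4818} = \left(-4947\right) \left(- \frac{1}{355}\right) + 4550 \cdot \frac{1}{4818} = \frac{4947}{355} + \frac{2275}{2409} = \frac{12724948}{855195}$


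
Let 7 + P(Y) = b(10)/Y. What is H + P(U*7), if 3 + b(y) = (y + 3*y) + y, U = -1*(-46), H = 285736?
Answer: 92004785/322 ≈ 2.8573e+5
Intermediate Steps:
U = 46
b(y) = -3 + 5*y (b(y) = -3 + ((y + 3*y) + y) = -3 + (4*y + y) = -3 + 5*y)
P(Y) = -7 + 47/Y (P(Y) = -7 + (-3 + 5*10)/Y = -7 + (-3 + 50)/Y = -7 + 47/Y)
H + P(U*7) = 285736 + (-7 + 47/((46*7))) = 285736 + (-7 + 47/322) = 285736 - 2207/322 = 92004785/322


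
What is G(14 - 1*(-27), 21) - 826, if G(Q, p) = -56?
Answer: -882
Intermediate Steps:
G(14 - 1*(-27), 21) - 826 = -56 - 826 = -882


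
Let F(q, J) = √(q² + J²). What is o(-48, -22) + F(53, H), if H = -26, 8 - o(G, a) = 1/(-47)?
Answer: 377/47 + √3485 ≈ 67.055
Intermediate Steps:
o(G, a) = 377/47 (o(G, a) = 8 - 1/(-47) = 8 - 1*(-1/47) = 8 + 1/47 = 377/47)
F(q, J) = √(J² + q²)
o(-48, -22) + F(53, H) = 377/47 + √((-26)² + 53²) = 377/47 + √(676 + 2809) = 377/47 + √3485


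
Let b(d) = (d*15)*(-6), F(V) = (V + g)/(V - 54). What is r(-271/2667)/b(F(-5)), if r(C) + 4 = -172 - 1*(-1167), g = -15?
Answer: -58469/1800 ≈ -32.483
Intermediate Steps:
r(C) = 991 (r(C) = -4 + (-172 - 1*(-1167)) = -4 + (-172 + 1167) = -4 + 995 = 991)
F(V) = (-15 + V)/(-54 + V) (F(V) = (V - 15)/(V - 54) = (-15 + V)/(-54 + V))
b(d) = -90*d (b(d) = (15*d)*(-6) = -90*d)
r(-271/2667)/b(F(-5)) = 991/((-90*(-15 - 5)/(-54 - 5))) = 991/((-90*(-20)/(-59))) = 991/((-(-90)*(-20)/59)) = 991/((-90*20/59)) = 991/(-1800/59) = 991*(-59/1800) = -58469/1800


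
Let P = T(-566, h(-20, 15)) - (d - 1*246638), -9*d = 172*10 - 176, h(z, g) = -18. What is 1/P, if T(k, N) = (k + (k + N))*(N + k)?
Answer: 9/8265686 ≈ 1.0888e-6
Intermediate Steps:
T(k, N) = (N + k)*(N + 2*k) (T(k, N) = (k + (N + k))*(N + k) = (N + 2*k)*(N + k) = (N + k)*(N + 2*k))
d = -1544/9 (d = -(172*10 - 176)/9 = -(1720 - 176)/9 = -⅑*1544 = -1544/9 ≈ -171.56)
P = 8265686/9 (P = ((-18)² + 2*(-566)² + 3*(-18)*(-566)) - (-1544/9 - 1*246638) = (324 + 2*320356 + 30564) - (-1544/9 - 246638) = (324 + 640712 + 30564) - 1*(-2221286/9) = 671600 + 2221286/9 = 8265686/9 ≈ 9.1841e+5)
1/P = 1/(8265686/9) = 9/8265686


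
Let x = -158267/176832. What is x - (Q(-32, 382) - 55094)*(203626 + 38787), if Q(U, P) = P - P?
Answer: 2361680098029637/176832 ≈ 1.3355e+10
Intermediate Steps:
Q(U, P) = 0
x = -158267/176832 (x = -158267*1/176832 = -158267/176832 ≈ -0.89501)
x - (Q(-32, 382) - 55094)*(203626 + 38787) = -158267/176832 - (0 - 55094)*(203626 + 38787) = -158267/176832 - (-55094)*242413 = -158267/176832 - 1*(-13355501822) = -158267/176832 + 13355501822 = 2361680098029637/176832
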